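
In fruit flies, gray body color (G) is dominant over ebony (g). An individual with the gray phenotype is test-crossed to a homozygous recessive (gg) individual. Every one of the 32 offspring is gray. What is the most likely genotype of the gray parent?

Test cross: ? × gg
All offspring are gray.
If the unknown parent were heterozygous (Gg), about half of 32 offspring would be ebony; none are. The unknown parent is most likely homozygous dominant (GG).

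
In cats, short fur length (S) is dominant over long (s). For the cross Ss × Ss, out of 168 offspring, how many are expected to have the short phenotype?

Punnett square for Ss × Ss:
Offspring genotypes: 1 SS, 2 Ss, 1 ss
Total offspring: 4
Count with target: 3
Probability: 3/4
Expected count = 3/4 × 168 = 126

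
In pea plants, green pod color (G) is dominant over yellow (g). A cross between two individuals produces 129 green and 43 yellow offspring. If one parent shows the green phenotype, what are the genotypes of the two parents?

Observed offspring: 129 green, 43 yellow
The observed ratio simplifies to 3:1. Yellow (gg) offspring appear, so each parent must contribute one g allele. The parent stated to show green carries G, so it is Gg. The other parent is then either Gg or gg: Gg × gg would give a 1:1 split, whereas Gg × Gg gives 3:1 — matching the data. So both parents are heterozygous (Gg × Gg).
Parent genotypes: Gg × Gg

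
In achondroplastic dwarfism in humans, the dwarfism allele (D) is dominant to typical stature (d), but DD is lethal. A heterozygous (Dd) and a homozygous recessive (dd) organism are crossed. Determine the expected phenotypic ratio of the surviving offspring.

Cross: Dd × dd
Punnett square offspring (before lethality): 2 Dd, 2 dd
No DD offspring are produced in this cross.
Ratio: 1 achondroplastic dwarf : 1 typical stature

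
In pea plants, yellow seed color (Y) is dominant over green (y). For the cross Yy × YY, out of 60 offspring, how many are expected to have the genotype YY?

Punnett square for Yy × YY:
Offspring genotypes: 2 YY, 2 Yy
Total offspring: 4
Count with target: 2
Probability: 2/4 = 1/2
Expected count = 1/2 × 60 = 30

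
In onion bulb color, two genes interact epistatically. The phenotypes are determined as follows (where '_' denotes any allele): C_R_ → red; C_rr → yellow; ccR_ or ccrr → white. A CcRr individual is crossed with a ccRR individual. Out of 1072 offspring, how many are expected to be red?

Cross: CcRr × ccRR — consider each gene separately:
C gene: Cc × cc → 2 Cc, 2 cc → 2 C_ : 2 cc (out of 4)
R gene: Rr × RR → 2 RR, 2 Rr → 4 R_ (out of 4)
Genotype classes (out of 4 × 4 = 16): C_R_ = 2×4 = 8; ccR_ = 2×4 = 8
Apply the phenotype rules: C_R_ (8) → red; ccR_ (8) → white
Phenotype counts (out of 16): 8 red, 8 white
red: 8 out of 16 → fraction 1/2
Expected count = 1/2 × 1072 = 536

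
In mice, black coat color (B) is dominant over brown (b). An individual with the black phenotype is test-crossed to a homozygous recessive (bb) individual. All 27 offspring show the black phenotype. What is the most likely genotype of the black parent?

Test cross: ? × bb
All offspring are black.
If the unknown parent were heterozygous (Bb), about half of 27 offspring would be brown; none are. The unknown parent is most likely homozygous dominant (BB).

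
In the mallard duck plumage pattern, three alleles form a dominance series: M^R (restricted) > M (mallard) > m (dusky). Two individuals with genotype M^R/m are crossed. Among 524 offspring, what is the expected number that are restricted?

Cross: M^R/m × M^R/m
Allele dominance: M^R > M > m
Offspring genotypes: 1 M^R/M^R, 2 M^R/m, 1 m/m
Phenotype counts: 3 restricted, 1 dusky
restricted: 3 out of 4 → fraction 3/4
Expected count = 3/4 × 524 = 393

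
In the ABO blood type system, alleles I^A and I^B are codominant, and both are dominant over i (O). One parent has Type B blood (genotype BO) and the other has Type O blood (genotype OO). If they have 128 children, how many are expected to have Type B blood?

Cross: BO × OO
Possible offspring genotypes: 2 BO, 2 OO
Blood type counts: 2 Type B, 2 Type O
Probability of Type B: 2/4 = 1/2
Expected count = 1/2 × 128 = 64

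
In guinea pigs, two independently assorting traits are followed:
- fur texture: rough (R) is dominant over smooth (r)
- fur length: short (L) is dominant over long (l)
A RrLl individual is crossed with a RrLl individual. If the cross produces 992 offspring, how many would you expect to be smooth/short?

Dihybrid cross RrLl × RrLl — consider each gene separately:
fur texture: Rr × Rr → 1 RR, 2 Rr, 1 rr → 3 R_ : 1 rr (out of 4)
fur length: Ll × Ll → 1 LL, 2 Ll, 1 ll → 3 L_ : 1 ll (out of 4)
Combine (counts out of 4 × 4 = 16): rough/short (R_L_) = 3×3 = 9; rough/long (R_ll) = 3×1 = 3; smooth/short (rrL_) = 1×3 = 3; smooth/long (rrll) = 1×1 = 1
Phenotype counts (out of 16): 9 rough/short, 3 rough/long, 3 smooth/short, 1 smooth/long
smooth/short: 3 out of 16 → fraction 3/16
Expected count = 3/16 × 992 = 186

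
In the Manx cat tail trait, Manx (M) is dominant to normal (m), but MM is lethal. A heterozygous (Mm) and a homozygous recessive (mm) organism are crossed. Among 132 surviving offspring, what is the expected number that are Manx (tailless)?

Cross: Mm × mm
Punnett square offspring (before lethality): 2 Mm, 2 mm
No MM offspring are produced in this cross.
Manx (tailless): 2 out of 4 → fraction 1/2
Expected count = 1/2 × 132 = 66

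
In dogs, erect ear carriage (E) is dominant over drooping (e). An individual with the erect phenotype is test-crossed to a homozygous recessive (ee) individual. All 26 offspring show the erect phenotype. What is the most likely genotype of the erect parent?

Test cross: ? × ee
All offspring are erect.
If the unknown parent were heterozygous (Ee), about half of 26 offspring would be drooping; none are. The unknown parent is most likely homozygous dominant (EE).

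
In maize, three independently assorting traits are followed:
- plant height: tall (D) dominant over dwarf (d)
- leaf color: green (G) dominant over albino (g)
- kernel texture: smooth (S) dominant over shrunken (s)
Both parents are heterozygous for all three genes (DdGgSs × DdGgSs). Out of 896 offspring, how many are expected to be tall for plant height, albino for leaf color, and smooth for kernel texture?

Trihybrid cross: DdGgSs × DdGgSs
Each trait segregates independently with a 3:1 phenotypic ratio, so each gene contributes 3/4 (dominant) or 1/4 (recessive).
Target: tall (plant height), albino (leaf color), smooth (kernel texture)
Probability = product of independent per-trait probabilities
= 3/4 × 1/4 × 3/4 = 9/64
Expected count = 9/64 × 896 = 126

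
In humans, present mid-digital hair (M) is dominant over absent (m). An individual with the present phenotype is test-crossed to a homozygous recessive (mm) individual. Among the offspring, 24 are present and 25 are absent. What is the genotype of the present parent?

Test cross: ? × mm
Offspring: 24 present, 25 absent — approximately 1:1.
A 1:1 ratio in a test cross indicates the unknown parent is heterozygous (Mm).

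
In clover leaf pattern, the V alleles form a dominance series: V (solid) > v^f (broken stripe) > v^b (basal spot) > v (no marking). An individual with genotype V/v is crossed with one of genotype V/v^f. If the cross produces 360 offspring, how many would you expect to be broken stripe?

Cross: V/v × V/v^f
Allele dominance: V > v^f > v^b > v
Offspring genotypes: 1 V/V, 1 V/v^f, 1 V/v, 1 v^f/v
Phenotype counts: 3 solid, 1 broken stripe
broken stripe: 1 out of 4 → fraction 1/4
Expected count = 1/4 × 360 = 90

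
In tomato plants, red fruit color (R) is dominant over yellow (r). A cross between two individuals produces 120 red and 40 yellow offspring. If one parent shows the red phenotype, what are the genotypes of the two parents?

Observed offspring: 120 red, 40 yellow
The observed ratio simplifies to 3:1. Yellow (rr) offspring appear, so each parent must contribute one r allele. The parent stated to show red carries R, so it is Rr. The other parent is then either Rr or rr: Rr × rr would give a 1:1 split, whereas Rr × Rr gives 3:1 — matching the data. So both parents are heterozygous (Rr × Rr).
Parent genotypes: Rr × Rr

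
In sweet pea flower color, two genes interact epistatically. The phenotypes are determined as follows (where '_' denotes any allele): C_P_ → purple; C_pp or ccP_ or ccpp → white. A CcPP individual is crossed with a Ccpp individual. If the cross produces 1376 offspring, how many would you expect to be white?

Cross: CcPP × Ccpp — consider each gene separately:
C gene: Cc × Cc → 1 CC, 2 Cc, 1 cc → 3 C_ : 1 cc (out of 4)
P gene: PP × pp → 4 Pp → 4 P_ (out of 4)
Genotype classes (out of 4 × 4 = 16): C_P_ = 3×4 = 12; ccP_ = 1×4 = 4
Apply the phenotype rules: C_P_ (12) → purple; ccP_ (4) → white
Phenotype counts (out of 16): 12 purple, 4 white
white: 4 out of 16 → fraction 1/4
Expected count = 1/4 × 1376 = 344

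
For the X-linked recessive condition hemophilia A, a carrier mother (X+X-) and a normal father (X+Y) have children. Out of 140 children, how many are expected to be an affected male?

Cross: X+X- × X+Y
Offspring: 1 X+X+, 1 X+Y, 1 X+X-, 1 X-Y
Probability of an affected male: 1/4
Expected count = 1/4 × 140 = 35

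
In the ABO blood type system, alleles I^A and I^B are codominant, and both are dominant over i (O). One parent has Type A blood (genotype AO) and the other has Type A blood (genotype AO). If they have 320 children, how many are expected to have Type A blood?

Cross: AO × AO
Possible offspring genotypes: 1 AA, 2 AO, 1 OO
Blood type counts: 3 Type A, 1 Type O
Probability of Type A: 3/4
Expected count = 3/4 × 320 = 240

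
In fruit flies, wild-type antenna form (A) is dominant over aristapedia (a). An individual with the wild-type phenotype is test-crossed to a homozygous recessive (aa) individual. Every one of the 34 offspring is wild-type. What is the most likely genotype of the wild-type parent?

Test cross: ? × aa
All offspring are wild-type.
If the unknown parent were heterozygous (Aa), about half of 34 offspring would be aristapedia; none are. The unknown parent is most likely homozygous dominant (AA).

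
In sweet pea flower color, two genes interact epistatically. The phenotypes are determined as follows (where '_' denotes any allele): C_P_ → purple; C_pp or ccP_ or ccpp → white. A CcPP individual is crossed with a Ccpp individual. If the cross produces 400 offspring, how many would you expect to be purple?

Cross: CcPP × Ccpp — consider each gene separately:
C gene: Cc × Cc → 1 CC, 2 Cc, 1 cc → 3 C_ : 1 cc (out of 4)
P gene: PP × pp → 4 Pp → 4 P_ (out of 4)
Genotype classes (out of 4 × 4 = 16): C_P_ = 3×4 = 12; ccP_ = 1×4 = 4
Apply the phenotype rules: C_P_ (12) → purple; ccP_ (4) → white
Phenotype counts (out of 16): 12 purple, 4 white
purple: 12 out of 16 → fraction 3/4
Expected count = 3/4 × 400 = 300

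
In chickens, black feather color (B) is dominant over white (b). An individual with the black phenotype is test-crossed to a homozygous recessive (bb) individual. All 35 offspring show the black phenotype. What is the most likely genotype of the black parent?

Test cross: ? × bb
All offspring are black.
If the unknown parent were heterozygous (Bb), about half of 35 offspring would be white; none are. The unknown parent is most likely homozygous dominant (BB).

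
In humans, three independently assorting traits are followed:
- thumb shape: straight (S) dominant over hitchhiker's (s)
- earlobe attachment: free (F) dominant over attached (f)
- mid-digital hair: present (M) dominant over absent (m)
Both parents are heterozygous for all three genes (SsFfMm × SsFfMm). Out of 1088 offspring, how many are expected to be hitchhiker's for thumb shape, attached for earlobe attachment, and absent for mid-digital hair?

Trihybrid cross: SsFfMm × SsFfMm
Each trait segregates independently with a 3:1 phenotypic ratio, so each gene contributes 3/4 (dominant) or 1/4 (recessive).
Target: hitchhiker's (thumb shape), attached (earlobe attachment), absent (mid-digital hair)
Probability = product of independent per-trait probabilities
= 1/4 × 1/4 × 1/4 = 1/64
Expected count = 1/64 × 1088 = 17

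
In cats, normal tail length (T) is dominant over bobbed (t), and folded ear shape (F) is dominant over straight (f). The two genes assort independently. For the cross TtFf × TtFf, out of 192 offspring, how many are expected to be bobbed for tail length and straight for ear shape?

Dihybrid cross TtFf × TtFf — consider each gene separately:
tail length: Tt × Tt → 1 TT, 2 Tt, 1 tt → 3 T_ : 1 tt (out of 4)
ear shape: Ff × Ff → 1 FF, 2 Ff, 1 ff → 3 F_ : 1 ff (out of 4)
Looking for: bobbed (tt) and straight (ff)
P(bobbed) = 1/4, P(straight) = 1/4
P(both) = 1/4 × 1/4 = 1/16
Expected count = 1/16 × 192 = 12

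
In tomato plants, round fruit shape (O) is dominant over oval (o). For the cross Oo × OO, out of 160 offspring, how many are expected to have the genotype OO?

Punnett square for Oo × OO:
Offspring genotypes: 2 OO, 2 Oo
Total offspring: 4
Count with target: 2
Probability: 2/4 = 1/2
Expected count = 1/2 × 160 = 80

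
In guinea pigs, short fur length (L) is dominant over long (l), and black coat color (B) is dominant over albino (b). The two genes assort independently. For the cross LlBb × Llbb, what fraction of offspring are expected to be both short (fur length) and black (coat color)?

Dihybrid cross LlBb × Llbb — consider each gene separately:
fur length: Ll × Ll → 1 LL, 2 Ll, 1 ll → 3 L_ : 1 ll (out of 4)
coat color: Bb × bb → 2 Bb, 2 bb → 2 B_ : 2 bb (out of 4)
Looking for: short (L_) and black (B_)
P(short) = 3/4, P(black) = 2/4
P(both) = 3/4 × 2/4 = 6/16 = 3/8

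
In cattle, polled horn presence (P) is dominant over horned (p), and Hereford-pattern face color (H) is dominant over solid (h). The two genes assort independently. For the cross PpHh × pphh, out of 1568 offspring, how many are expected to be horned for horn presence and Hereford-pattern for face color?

Dihybrid cross PpHh × pphh — consider each gene separately:
horn presence: Pp × pp → 2 Pp, 2 pp → 2 P_ : 2 pp (out of 4)
face color: Hh × hh → 2 Hh, 2 hh → 2 H_ : 2 hh (out of 4)
Looking for: horned (pp) and Hereford-pattern (H_)
P(horned) = 2/4, P(Hereford-pattern) = 2/4
P(both) = 2/4 × 2/4 = 4/16 = 1/4
Expected count = 1/4 × 1568 = 392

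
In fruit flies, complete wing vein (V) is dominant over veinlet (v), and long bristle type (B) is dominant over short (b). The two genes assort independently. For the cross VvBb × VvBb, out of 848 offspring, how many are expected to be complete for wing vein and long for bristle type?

Dihybrid cross VvBb × VvBb — consider each gene separately:
wing vein: Vv × Vv → 1 VV, 2 Vv, 1 vv → 3 V_ : 1 vv (out of 4)
bristle type: Bb × Bb → 1 BB, 2 Bb, 1 bb → 3 B_ : 1 bb (out of 4)
Looking for: complete (V_) and long (B_)
P(complete) = 3/4, P(long) = 3/4
P(both) = 3/4 × 3/4 = 9/16
Expected count = 9/16 × 848 = 477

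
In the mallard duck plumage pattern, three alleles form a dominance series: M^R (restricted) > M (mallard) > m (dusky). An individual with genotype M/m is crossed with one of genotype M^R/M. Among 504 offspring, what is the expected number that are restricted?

Cross: M/m × M^R/M
Allele dominance: M^R > M > m
Offspring genotypes: 1 M^R/M, 1 M/M, 1 M^R/m, 1 M/m
Phenotype counts: 2 restricted, 2 mallard
restricted: 2 out of 4 → fraction 1/2
Expected count = 1/2 × 504 = 252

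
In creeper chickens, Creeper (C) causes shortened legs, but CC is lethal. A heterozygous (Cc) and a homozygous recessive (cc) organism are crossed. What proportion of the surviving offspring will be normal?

Cross: Cc × cc
Punnett square offspring (before lethality): 2 Cc, 2 cc
No CC offspring are produced in this cross.
normal: 2 out of 4
Probability: 2/4 = 1/2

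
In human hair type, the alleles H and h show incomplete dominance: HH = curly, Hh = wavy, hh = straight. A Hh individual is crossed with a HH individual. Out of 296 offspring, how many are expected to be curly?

Punnett square for Hh × HH:
Offspring genotypes: 2 HH, 2 Hh
Phenotype counts: 2 curly, 2 wavy
curly: 2 out of 4 → fraction 1/2
Expected count = 1/2 × 296 = 148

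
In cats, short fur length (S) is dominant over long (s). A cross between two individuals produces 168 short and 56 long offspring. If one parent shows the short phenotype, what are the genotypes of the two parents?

Observed offspring: 168 short, 56 long
The observed ratio simplifies to 3:1. Long (ss) offspring appear, so each parent must contribute one s allele. The parent stated to show short carries S, so it is Ss. The other parent is then either Ss or ss: Ss × ss would give a 1:1 split, whereas Ss × Ss gives 3:1 — matching the data. So both parents are heterozygous (Ss × Ss).
Parent genotypes: Ss × Ss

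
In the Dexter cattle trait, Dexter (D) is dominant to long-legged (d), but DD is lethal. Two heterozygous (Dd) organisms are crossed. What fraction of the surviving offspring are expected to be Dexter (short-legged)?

Cross: Dd × Dd
Punnett square offspring (before lethality): 1 DD, 2 Dd, 1 dd
The DD genotype is lethal (embryos die); surviving offspring: 2 Dd, 1 dd
Dexter (short-legged): 2 out of 3
Probability: 2/3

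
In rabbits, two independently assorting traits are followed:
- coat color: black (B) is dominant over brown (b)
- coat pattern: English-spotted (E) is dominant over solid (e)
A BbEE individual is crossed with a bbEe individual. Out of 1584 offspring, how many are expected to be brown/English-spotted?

Dihybrid cross BbEE × bbEe — consider each gene separately:
coat color: Bb × bb → 2 Bb, 2 bb → 2 B_ : 2 bb (out of 4)
coat pattern: EE × Ee → 2 EE, 2 Ee → 4 E_ (out of 4)
Combine (counts out of 4 × 4 = 16): black/English-spotted (B_E_) = 2×4 = 8; brown/English-spotted (bbE_) = 2×4 = 8
Phenotype counts (out of 16): 8 black/English-spotted, 8 brown/English-spotted
brown/English-spotted: 8 out of 16 → fraction 1/2
Expected count = 1/2 × 1584 = 792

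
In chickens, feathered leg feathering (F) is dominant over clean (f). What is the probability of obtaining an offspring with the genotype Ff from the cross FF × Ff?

Punnett square for FF × Ff:
Offspring genotypes: 2 FF, 2 Ff
Total offspring: 4
Count with target: 2
Probability: 2/4 = 1/2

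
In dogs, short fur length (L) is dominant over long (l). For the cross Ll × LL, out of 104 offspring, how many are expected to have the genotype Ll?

Punnett square for Ll × LL:
Offspring genotypes: 2 LL, 2 Ll
Total offspring: 4
Count with target: 2
Probability: 2/4 = 1/2
Expected count = 1/2 × 104 = 52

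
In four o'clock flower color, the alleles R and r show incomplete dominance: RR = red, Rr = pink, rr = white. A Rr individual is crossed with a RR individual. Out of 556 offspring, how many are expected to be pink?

Punnett square for Rr × RR:
Offspring genotypes: 2 RR, 2 Rr
Phenotype counts: 2 red, 2 pink
pink: 2 out of 4 → fraction 1/2
Expected count = 1/2 × 556 = 278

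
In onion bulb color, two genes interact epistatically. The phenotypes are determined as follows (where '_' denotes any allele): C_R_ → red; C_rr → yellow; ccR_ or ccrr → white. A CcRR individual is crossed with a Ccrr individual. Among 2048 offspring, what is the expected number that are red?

Cross: CcRR × Ccrr — consider each gene separately:
C gene: Cc × Cc → 1 CC, 2 Cc, 1 cc → 3 C_ : 1 cc (out of 4)
R gene: RR × rr → 4 Rr → 4 R_ (out of 4)
Genotype classes (out of 4 × 4 = 16): C_R_ = 3×4 = 12; ccR_ = 1×4 = 4
Apply the phenotype rules: C_R_ (12) → red; ccR_ (4) → white
Phenotype counts (out of 16): 12 red, 4 white
red: 12 out of 16 → fraction 3/4
Expected count = 3/4 × 2048 = 1536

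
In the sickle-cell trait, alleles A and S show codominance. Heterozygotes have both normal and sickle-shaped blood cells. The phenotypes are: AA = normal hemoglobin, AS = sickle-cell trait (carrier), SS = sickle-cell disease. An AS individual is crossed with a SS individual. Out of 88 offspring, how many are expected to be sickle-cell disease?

Punnett square for AS × SS:
Offspring genotypes: 2 AS, 2 SS
Phenotype counts: 2 sickle-cell trait (carrier), 2 sickle-cell disease
sickle-cell disease: 2 out of 4 → fraction 1/2
Expected count = 1/2 × 88 = 44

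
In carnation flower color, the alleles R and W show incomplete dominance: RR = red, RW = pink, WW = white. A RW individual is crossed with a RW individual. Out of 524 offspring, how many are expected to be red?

Punnett square for RW × RW:
Offspring genotypes: 1 RR, 2 RW, 1 WW
Phenotype counts: 1 red, 2 pink, 1 white
red: 1 out of 4 → fraction 1/4
Expected count = 1/4 × 524 = 131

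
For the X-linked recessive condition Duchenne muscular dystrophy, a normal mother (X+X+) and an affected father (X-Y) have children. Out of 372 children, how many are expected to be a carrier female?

Cross: X+X+ × X-Y
Offspring: 2 X+X-, 2 X+Y
Probability of a carrier female: 2/4 = 1/2
Expected count = 1/2 × 372 = 186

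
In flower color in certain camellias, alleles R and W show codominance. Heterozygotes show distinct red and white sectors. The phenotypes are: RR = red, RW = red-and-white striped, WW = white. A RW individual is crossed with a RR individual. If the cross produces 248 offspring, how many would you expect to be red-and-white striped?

Punnett square for RW × RR:
Offspring genotypes: 2 RR, 2 RW
Phenotype counts: 2 red, 2 red-and-white striped
red-and-white striped: 2 out of 4 → fraction 1/2
Expected count = 1/2 × 248 = 124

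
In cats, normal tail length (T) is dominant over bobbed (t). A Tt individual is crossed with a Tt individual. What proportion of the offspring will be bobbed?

Punnett square for Tt × Tt:
Offspring genotypes: 1 TT, 2 Tt, 1 tt
normal: 3, bobbed: 1
bobbed: 1 out of 4
Probability: 1/4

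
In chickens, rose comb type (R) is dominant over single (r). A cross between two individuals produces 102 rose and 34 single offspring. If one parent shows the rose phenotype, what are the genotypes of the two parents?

Observed offspring: 102 rose, 34 single
The observed ratio simplifies to 3:1. Single (rr) offspring appear, so each parent must contribute one r allele. The parent stated to show rose carries R, so it is Rr. The other parent is then either Rr or rr: Rr × rr would give a 1:1 split, whereas Rr × Rr gives 3:1 — matching the data. So both parents are heterozygous (Rr × Rr).
Parent genotypes: Rr × Rr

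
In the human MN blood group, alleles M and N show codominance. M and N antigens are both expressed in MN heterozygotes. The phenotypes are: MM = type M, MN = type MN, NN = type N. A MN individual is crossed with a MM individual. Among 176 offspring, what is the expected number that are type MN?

Punnett square for MN × MM:
Offspring genotypes: 2 MM, 2 MN
Phenotype counts: 2 type M, 2 type MN
type MN: 2 out of 4 → fraction 1/2
Expected count = 1/2 × 176 = 88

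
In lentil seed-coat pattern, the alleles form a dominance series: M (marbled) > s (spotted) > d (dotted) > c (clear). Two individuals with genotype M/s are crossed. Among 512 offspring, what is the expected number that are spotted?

Cross: M/s × M/s
Allele dominance: M > s > d > c
Offspring genotypes: 1 M/M, 2 M/s, 1 s/s
Phenotype counts: 3 marbled, 1 spotted
spotted: 1 out of 4 → fraction 1/4
Expected count = 1/4 × 512 = 128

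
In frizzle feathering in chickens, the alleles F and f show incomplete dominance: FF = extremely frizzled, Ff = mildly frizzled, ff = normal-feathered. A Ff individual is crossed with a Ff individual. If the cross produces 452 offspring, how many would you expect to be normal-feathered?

Punnett square for Ff × Ff:
Offspring genotypes: 1 FF, 2 Ff, 1 ff
Phenotype counts: 1 extremely frizzled, 2 mildly frizzled, 1 normal-feathered
normal-feathered: 1 out of 4 → fraction 1/4
Expected count = 1/4 × 452 = 113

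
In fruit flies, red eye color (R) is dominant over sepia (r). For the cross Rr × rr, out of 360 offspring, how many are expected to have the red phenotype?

Punnett square for Rr × rr:
Offspring genotypes: 2 Rr, 2 rr
Total offspring: 4
Count with target: 2
Probability: 2/4 = 1/2
Expected count = 1/2 × 360 = 180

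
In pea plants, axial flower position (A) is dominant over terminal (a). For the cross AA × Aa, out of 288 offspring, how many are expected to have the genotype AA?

Punnett square for AA × Aa:
Offspring genotypes: 2 AA, 2 Aa
Total offspring: 4
Count with target: 2
Probability: 2/4 = 1/2
Expected count = 1/2 × 288 = 144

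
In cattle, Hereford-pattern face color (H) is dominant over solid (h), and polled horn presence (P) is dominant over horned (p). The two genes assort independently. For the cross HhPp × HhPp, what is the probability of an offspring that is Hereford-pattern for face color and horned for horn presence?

Dihybrid cross HhPp × HhPp — consider each gene separately:
face color: Hh × Hh → 1 HH, 2 Hh, 1 hh → 3 H_ : 1 hh (out of 4)
horn presence: Pp × Pp → 1 PP, 2 Pp, 1 pp → 3 P_ : 1 pp (out of 4)
Looking for: Hereford-pattern (H_) and horned (pp)
P(Hereford-pattern) = 3/4, P(horned) = 1/4
P(both) = 3/4 × 1/4 = 3/16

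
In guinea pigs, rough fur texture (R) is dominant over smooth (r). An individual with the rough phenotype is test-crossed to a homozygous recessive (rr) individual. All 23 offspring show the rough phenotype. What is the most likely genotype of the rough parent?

Test cross: ? × rr
All offspring are rough.
If the unknown parent were heterozygous (Rr), about half of 23 offspring would be smooth; none are. The unknown parent is most likely homozygous dominant (RR).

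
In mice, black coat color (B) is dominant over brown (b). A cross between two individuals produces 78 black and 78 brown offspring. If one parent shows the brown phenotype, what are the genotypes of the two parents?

Observed offspring: 78 black, 78 brown
The observed ratio simplifies to 1:1. One parent shows brown, so its genotype must be bb. A 1:1 offspring split requires the other parent to be heterozygous (Bb).
Parent genotypes: bb × Bb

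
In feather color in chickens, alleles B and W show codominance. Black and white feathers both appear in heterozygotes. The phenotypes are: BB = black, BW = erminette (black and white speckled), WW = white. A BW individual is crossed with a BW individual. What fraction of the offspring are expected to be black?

Punnett square for BW × BW:
Offspring genotypes: 1 BB, 2 BW, 1 WW
Phenotype counts: 1 black, 2 erminette (black and white speckled), 1 white
black: 1 out of 4
Probability: 1/4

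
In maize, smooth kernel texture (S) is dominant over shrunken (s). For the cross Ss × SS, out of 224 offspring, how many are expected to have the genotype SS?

Punnett square for Ss × SS:
Offspring genotypes: 2 SS, 2 Ss
Total offspring: 4
Count with target: 2
Probability: 2/4 = 1/2
Expected count = 1/2 × 224 = 112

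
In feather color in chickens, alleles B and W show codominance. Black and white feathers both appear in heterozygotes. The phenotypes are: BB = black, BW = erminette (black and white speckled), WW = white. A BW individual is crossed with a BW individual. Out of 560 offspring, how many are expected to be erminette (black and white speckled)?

Punnett square for BW × BW:
Offspring genotypes: 1 BB, 2 BW, 1 WW
Phenotype counts: 1 black, 2 erminette (black and white speckled), 1 white
erminette (black and white speckled): 2 out of 4 → fraction 1/2
Expected count = 1/2 × 560 = 280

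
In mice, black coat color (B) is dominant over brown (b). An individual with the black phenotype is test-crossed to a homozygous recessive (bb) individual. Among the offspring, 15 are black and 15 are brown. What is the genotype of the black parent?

Test cross: ? × bb
Offspring: 15 black, 15 brown — approximately 1:1.
A 1:1 ratio in a test cross indicates the unknown parent is heterozygous (Bb).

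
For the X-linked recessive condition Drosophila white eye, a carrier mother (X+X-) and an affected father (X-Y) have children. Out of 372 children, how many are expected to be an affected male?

Cross: X+X- × X-Y
Offspring: 1 X+X-, 1 X+Y, 1 X-X-, 1 X-Y
Probability of an affected male: 1/4
Expected count = 1/4 × 372 = 93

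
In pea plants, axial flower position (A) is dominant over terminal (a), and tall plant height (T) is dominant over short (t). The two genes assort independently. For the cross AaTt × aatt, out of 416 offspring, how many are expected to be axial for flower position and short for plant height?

Dihybrid cross AaTt × aatt — consider each gene separately:
flower position: Aa × aa → 2 Aa, 2 aa → 2 A_ : 2 aa (out of 4)
plant height: Tt × tt → 2 Tt, 2 tt → 2 T_ : 2 tt (out of 4)
Looking for: axial (A_) and short (tt)
P(axial) = 2/4, P(short) = 2/4
P(both) = 2/4 × 2/4 = 4/16 = 1/4
Expected count = 1/4 × 416 = 104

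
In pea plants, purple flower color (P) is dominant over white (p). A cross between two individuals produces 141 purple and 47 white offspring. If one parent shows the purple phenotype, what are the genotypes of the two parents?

Observed offspring: 141 purple, 47 white
The observed ratio simplifies to 3:1. White (pp) offspring appear, so each parent must contribute one p allele. The parent stated to show purple carries P, so it is Pp. The other parent is then either Pp or pp: Pp × pp would give a 1:1 split, whereas Pp × Pp gives 3:1 — matching the data. So both parents are heterozygous (Pp × Pp).
Parent genotypes: Pp × Pp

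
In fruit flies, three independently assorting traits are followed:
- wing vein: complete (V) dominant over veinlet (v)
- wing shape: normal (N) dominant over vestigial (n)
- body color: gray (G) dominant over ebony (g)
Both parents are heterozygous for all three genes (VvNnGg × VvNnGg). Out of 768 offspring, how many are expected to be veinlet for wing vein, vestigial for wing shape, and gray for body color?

Trihybrid cross: VvNnGg × VvNnGg
Each trait segregates independently with a 3:1 phenotypic ratio, so each gene contributes 3/4 (dominant) or 1/4 (recessive).
Target: veinlet (wing vein), vestigial (wing shape), gray (body color)
Probability = product of independent per-trait probabilities
= 1/4 × 1/4 × 3/4 = 3/64
Expected count = 3/64 × 768 = 36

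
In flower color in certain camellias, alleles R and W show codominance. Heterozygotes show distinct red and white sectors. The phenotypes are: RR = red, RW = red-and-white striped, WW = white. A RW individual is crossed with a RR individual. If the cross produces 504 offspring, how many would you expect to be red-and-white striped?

Punnett square for RW × RR:
Offspring genotypes: 2 RR, 2 RW
Phenotype counts: 2 red, 2 red-and-white striped
red-and-white striped: 2 out of 4 → fraction 1/2
Expected count = 1/2 × 504 = 252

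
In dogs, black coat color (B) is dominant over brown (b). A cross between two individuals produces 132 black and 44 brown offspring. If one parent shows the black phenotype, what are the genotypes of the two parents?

Observed offspring: 132 black, 44 brown
The observed ratio simplifies to 3:1. Brown (bb) offspring appear, so each parent must contribute one b allele. The parent stated to show black carries B, so it is Bb. The other parent is then either Bb or bb: Bb × bb would give a 1:1 split, whereas Bb × Bb gives 3:1 — matching the data. So both parents are heterozygous (Bb × Bb).
Parent genotypes: Bb × Bb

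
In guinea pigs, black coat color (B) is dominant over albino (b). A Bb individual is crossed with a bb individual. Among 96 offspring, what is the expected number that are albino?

Punnett square for Bb × bb:
Offspring genotypes: 2 Bb, 2 bb
black: 2, albino: 2
albino: 2 out of 4 → fraction 1/2
Expected count = 1/2 × 96 = 48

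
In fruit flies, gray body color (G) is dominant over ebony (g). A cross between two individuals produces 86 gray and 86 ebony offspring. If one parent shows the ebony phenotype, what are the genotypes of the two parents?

Observed offspring: 86 gray, 86 ebony
The observed ratio simplifies to 1:1. One parent shows ebony, so its genotype must be gg. A 1:1 offspring split requires the other parent to be heterozygous (Gg).
Parent genotypes: gg × Gg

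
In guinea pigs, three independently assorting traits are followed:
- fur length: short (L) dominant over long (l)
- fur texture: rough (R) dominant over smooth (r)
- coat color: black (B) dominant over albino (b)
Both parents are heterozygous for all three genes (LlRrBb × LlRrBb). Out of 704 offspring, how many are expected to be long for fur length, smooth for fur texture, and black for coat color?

Trihybrid cross: LlRrBb × LlRrBb
Each trait segregates independently with a 3:1 phenotypic ratio, so each gene contributes 3/4 (dominant) or 1/4 (recessive).
Target: long (fur length), smooth (fur texture), black (coat color)
Probability = product of independent per-trait probabilities
= 1/4 × 1/4 × 3/4 = 3/64
Expected count = 3/64 × 704 = 33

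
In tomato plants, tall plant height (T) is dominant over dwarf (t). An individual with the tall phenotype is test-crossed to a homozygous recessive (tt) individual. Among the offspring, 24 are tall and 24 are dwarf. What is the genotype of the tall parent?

Test cross: ? × tt
Offspring: 24 tall, 24 dwarf — approximately 1:1.
A 1:1 ratio in a test cross indicates the unknown parent is heterozygous (Tt).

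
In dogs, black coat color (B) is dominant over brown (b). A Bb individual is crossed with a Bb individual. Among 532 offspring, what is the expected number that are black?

Punnett square for Bb × Bb:
Offspring genotypes: 1 BB, 2 Bb, 1 bb
black: 3, brown: 1
black: 3 out of 4 → fraction 3/4
Expected count = 3/4 × 532 = 399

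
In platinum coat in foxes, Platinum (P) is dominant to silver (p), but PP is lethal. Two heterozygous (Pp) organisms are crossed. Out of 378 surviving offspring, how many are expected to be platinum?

Cross: Pp × Pp
Punnett square offspring (before lethality): 1 PP, 2 Pp, 1 pp
The PP genotype is lethal (embryos die); surviving offspring: 2 Pp, 1 pp
platinum: 2 out of 3 → fraction 2/3
Expected count = 2/3 × 378 = 252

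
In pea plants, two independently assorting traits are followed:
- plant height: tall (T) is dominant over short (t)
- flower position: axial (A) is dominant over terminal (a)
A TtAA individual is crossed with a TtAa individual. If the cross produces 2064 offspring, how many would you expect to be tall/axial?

Dihybrid cross TtAA × TtAa — consider each gene separately:
plant height: Tt × Tt → 1 TT, 2 Tt, 1 tt → 3 T_ : 1 tt (out of 4)
flower position: AA × Aa → 2 AA, 2 Aa → 4 A_ (out of 4)
Combine (counts out of 4 × 4 = 16): tall/axial (T_A_) = 3×4 = 12; short/axial (ttA_) = 1×4 = 4
Phenotype counts (out of 16): 12 tall/axial, 4 short/axial
tall/axial: 12 out of 16 → fraction 3/4
Expected count = 3/4 × 2064 = 1548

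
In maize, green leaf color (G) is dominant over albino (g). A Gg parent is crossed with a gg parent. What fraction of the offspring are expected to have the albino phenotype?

Punnett square for Gg × gg:
Offspring genotypes: 2 Gg, 2 gg
Total offspring: 4
Count with target: 2
Probability: 2/4 = 1/2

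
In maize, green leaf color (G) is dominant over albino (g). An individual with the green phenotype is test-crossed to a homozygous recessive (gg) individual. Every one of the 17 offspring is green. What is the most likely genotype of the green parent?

Test cross: ? × gg
All offspring are green.
If the unknown parent were heterozygous (Gg), about half of 17 offspring would be albino; none are. The unknown parent is most likely homozygous dominant (GG).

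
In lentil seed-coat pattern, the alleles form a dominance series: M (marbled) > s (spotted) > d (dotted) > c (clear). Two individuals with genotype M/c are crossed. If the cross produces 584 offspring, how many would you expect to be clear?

Cross: M/c × M/c
Allele dominance: M > s > d > c
Offspring genotypes: 1 M/M, 2 M/c, 1 c/c
Phenotype counts: 3 marbled, 1 clear
clear: 1 out of 4 → fraction 1/4
Expected count = 1/4 × 584 = 146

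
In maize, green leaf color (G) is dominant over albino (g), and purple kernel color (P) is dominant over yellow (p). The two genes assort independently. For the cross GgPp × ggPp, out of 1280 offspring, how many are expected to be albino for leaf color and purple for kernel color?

Dihybrid cross GgPp × ggPp — consider each gene separately:
leaf color: Gg × gg → 2 Gg, 2 gg → 2 G_ : 2 gg (out of 4)
kernel color: Pp × Pp → 1 PP, 2 Pp, 1 pp → 3 P_ : 1 pp (out of 4)
Looking for: albino (gg) and purple (P_)
P(albino) = 2/4, P(purple) = 3/4
P(both) = 2/4 × 3/4 = 6/16 = 3/8
Expected count = 3/8 × 1280 = 480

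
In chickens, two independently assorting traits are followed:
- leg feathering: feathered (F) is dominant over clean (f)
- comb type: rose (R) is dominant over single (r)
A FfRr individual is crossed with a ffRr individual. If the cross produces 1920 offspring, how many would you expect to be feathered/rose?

Dihybrid cross FfRr × ffRr — consider each gene separately:
leg feathering: Ff × ff → 2 Ff, 2 ff → 2 F_ : 2 ff (out of 4)
comb type: Rr × Rr → 1 RR, 2 Rr, 1 rr → 3 R_ : 1 rr (out of 4)
Combine (counts out of 4 × 4 = 16): feathered/rose (F_R_) = 2×3 = 6; feathered/single (F_rr) = 2×1 = 2; clean/rose (ffR_) = 2×3 = 6; clean/single (ffrr) = 2×1 = 2
Phenotype counts (out of 16): 6 feathered/rose, 2 feathered/single, 6 clean/rose, 2 clean/single
feathered/rose: 6 out of 16 → fraction 3/8
Expected count = 3/8 × 1920 = 720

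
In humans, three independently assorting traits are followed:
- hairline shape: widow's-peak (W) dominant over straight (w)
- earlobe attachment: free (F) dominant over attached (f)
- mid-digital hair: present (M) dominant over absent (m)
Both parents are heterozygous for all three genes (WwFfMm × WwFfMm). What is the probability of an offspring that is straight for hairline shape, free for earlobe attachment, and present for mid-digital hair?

Trihybrid cross: WwFfMm × WwFfMm
Each trait segregates independently with a 3:1 phenotypic ratio, so each gene contributes 3/4 (dominant) or 1/4 (recessive).
Target: straight (hairline shape), free (earlobe attachment), present (mid-digital hair)
Probability = product of independent per-trait probabilities
= 1/4 × 3/4 × 3/4 = 9/64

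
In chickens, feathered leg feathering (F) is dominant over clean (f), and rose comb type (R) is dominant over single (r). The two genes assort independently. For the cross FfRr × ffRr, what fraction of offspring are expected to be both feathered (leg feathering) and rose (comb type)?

Dihybrid cross FfRr × ffRr — consider each gene separately:
leg feathering: Ff × ff → 2 Ff, 2 ff → 2 F_ : 2 ff (out of 4)
comb type: Rr × Rr → 1 RR, 2 Rr, 1 rr → 3 R_ : 1 rr (out of 4)
Looking for: feathered (F_) and rose (R_)
P(feathered) = 2/4, P(rose) = 3/4
P(both) = 2/4 × 3/4 = 6/16 = 3/8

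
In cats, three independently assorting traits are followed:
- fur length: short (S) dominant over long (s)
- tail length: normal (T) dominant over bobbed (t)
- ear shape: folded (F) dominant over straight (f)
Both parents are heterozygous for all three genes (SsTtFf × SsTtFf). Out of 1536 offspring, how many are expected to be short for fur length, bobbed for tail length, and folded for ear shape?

Trihybrid cross: SsTtFf × SsTtFf
Each trait segregates independently with a 3:1 phenotypic ratio, so each gene contributes 3/4 (dominant) or 1/4 (recessive).
Target: short (fur length), bobbed (tail length), folded (ear shape)
Probability = product of independent per-trait probabilities
= 3/4 × 1/4 × 3/4 = 9/64
Expected count = 9/64 × 1536 = 216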